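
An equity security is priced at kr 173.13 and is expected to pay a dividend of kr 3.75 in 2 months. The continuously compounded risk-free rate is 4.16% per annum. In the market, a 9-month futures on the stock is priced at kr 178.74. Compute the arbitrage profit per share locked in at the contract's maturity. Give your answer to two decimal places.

PV(dividends) I = 3.75·e^(−0.0416·2/12) = 3.7241
Fair futures F* = (S − I)·e^(rT) = (173.13 − 3.7241)·e^0.031200 = 169.4059 × 1.031692 = 174.7747
Market kr 178.74 > fair 174.7747: forward overpriced → cash-and-carry (borrow at r, buy the stock and collect the dividends, short the forward).
Profit at T = |F_mkt − F*| = |178.74 − 174.7747| = kr 3.97 per share

kr 3.97 per share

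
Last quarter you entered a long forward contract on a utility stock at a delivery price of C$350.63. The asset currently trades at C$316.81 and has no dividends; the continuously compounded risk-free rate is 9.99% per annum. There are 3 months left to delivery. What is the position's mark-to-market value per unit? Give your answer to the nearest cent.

-C$25.17

Current fair forward for the remaining 3 months: F = S·e^(r·T), r = 0.0999
F = 316.81 · e^(0.0999 × 3/12) = 316.81 × 1.025289 = 324.8218
Value of long forward = (F − K)·e^(−rT) = (324.8218 − 350.63) · e^(−0.0999·3/12)
= -25.8082 × 0.975334 = -25.17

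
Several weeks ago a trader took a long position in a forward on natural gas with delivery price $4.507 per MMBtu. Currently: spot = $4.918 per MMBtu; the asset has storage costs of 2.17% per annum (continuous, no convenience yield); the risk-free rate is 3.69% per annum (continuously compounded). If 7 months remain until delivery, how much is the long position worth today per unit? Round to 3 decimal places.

$0.570 per MMBtu

Current fair forward for the remaining 7 months: F = S·e^((r + u)·T), (r + u) = 0.0369 + 0.0217 = 0.0586
F = 4.918 · e^(0.0586 × 7/12) = 4.918 × 1.034774 = 5.0890
Value of long forward = (F − K)·e^(−rT) = (5.0890 − 4.507) · e^(−0.0369·7/12)
= 0.5820 × 0.978705 = 0.570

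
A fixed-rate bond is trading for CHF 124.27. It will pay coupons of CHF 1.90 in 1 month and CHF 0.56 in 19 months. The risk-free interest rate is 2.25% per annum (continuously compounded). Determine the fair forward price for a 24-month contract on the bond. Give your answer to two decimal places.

PV(coupons) I = 1.90·e^(−0.0225·1/12) + 0.56·e^(−0.0225·19/12)
I = 1.8964 + 0.5404 = 2.4368
F = (S − I)·e^(rT) = (124.27 − 2.4368) · e^(0.0225·24/12)
= 121.8332 · e^0.045000 = 121.8332 × 1.046028 = CHF 127.44

CHF 127.44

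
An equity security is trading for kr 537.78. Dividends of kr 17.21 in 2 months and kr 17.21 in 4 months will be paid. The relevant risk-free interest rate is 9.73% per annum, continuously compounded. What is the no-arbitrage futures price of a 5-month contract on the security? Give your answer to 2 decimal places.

kr 525.05

PV(dividends) I = 17.21·e^(−0.0973·2/12) + 17.21·e^(−0.0973·4/12)
I = 16.9332 + 16.6608 = 33.5940
F = (S − I)·e^(rT) = (537.78 − 33.5940) · e^(0.0973·5/12)
= 504.1860 · e^0.040542 = 504.1860 × 1.041375 = kr 525.05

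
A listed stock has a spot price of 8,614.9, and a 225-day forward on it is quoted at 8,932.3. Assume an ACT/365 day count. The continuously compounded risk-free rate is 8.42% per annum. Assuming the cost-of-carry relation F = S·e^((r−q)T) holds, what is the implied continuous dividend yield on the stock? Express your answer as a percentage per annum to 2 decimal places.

From F = S·e^((r−q)T): (r − q) = ln(F/S)/T
ln(8932.3/8614.9) = ln(1.036843) = 0.036181
(r − q) = 0.036181 / (225/365) = 0.058694
q = r − ln(F/S)/T = 0.0842 − 0.058694 = 0.025506
q = 2.55%

2.55%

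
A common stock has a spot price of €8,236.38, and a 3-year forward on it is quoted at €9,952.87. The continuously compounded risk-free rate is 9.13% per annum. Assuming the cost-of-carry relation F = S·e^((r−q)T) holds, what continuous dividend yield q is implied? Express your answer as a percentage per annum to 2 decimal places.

2.82%

From F = S·e^((r−q)T): (r − q) = ln(F/S)/T
ln(9952.87/8236.38) = ln(1.208403) = 0.189300
(r − q) = 0.189300 / (3) = 0.063100
q = r − ln(F/S)/T = 0.0913 − 0.063100 = 0.028200
q = 2.82%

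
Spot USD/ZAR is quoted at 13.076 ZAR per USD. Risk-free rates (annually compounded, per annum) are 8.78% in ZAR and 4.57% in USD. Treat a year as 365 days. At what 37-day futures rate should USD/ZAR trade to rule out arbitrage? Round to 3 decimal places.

By covered interest parity, F = S · (1+r_ZAR)^T / (1+r_USD)^T
= 13.076 × 1.008568 / 1.004540 = 13.076 × 1.004010
F = 13.128 ZAR per USD

13.128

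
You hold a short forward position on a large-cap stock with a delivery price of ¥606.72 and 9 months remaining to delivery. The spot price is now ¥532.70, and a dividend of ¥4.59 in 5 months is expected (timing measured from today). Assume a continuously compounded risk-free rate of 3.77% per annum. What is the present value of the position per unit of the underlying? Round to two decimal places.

PV(remaining dividends) I = 4.59·e^(−0.0377·5/12) = 4.5185
Current forward F = (S − I)·e^(rT) = (532.70 − 4.5185)·e^(0.0377·9/12) = 528.1815 × 1.028679 = 543.3292
Value (long) = (F − K)·e^(−rT) = (543.3292 − 606.72) × 0.972121 = -61.6235
Short position value = −(long value) = ¥61.62

¥61.62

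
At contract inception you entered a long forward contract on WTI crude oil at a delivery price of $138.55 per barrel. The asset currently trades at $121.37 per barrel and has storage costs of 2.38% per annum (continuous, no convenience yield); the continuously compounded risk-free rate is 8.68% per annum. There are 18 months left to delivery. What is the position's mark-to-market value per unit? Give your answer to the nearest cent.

Current fair forward for the remaining 18 months: F = S·e^((r + u)·T), (r + u) = 0.0868 + 0.0238 = 0.1106
F = 121.37 · e^(0.1106 × 18/12) = 121.37 × 1.180455 = 143.2718
Value of long forward = (F − K)·e^(−rT) = (143.2718 − 138.55) · e^(−0.0868·18/12)
= 4.7218 × 0.877920 = 4.15

$4.15 per barrel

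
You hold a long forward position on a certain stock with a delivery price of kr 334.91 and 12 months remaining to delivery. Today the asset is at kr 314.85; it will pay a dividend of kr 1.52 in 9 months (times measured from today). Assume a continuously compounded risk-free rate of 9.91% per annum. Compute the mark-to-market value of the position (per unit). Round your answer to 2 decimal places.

PV(remaining dividends) I = 1.52·e^(−0.0991·9/12) = 1.4111
Current forward F = (S − I)·e^(rT) = (314.85 − 1.4111)·e^(0.0991·12/12) = 313.4389 × 1.104177 = 346.0920
Value (long) = (F − K)·e^(−rT) = (346.0920 − 334.91) × 0.905652 = 10.1270
Value = kr 10.13

kr 10.13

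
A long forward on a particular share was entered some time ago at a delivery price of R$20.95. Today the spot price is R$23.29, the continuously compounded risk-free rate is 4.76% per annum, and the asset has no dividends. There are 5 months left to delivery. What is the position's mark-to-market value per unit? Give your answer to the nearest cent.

Current fair forward for the remaining 5 months: F = S·e^(r·T), r = 0.0476
F = 23.29 · e^(0.0476 × 5/12) = 23.29 × 1.020031 = 23.7565
Value of long forward = (F − K)·e^(−rT) = (23.7565 − 20.95) · e^(−0.0476·5/12)
= 2.8065 × 0.980362 = 2.75

R$2.75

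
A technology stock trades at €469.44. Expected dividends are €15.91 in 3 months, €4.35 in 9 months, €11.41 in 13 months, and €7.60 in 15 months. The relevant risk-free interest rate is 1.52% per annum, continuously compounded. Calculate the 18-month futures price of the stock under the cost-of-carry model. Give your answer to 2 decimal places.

PV(dividends) I = 15.91·e^(−0.0152·3/12) + 4.35·e^(−0.0152·9/12) + 11.41·e^(−0.0152·13/12) + 7.60·e^(−0.0152·15/12)
I = 15.8497 + 4.3007 + 11.2237 + 7.4570 = 38.8311
F = (S − I)·e^(rT) = (469.44 − 38.8311) · e^(0.0152·18/12)
= 430.6089 · e^0.022800 = 430.6089 × 1.023062 = €440.54

€440.54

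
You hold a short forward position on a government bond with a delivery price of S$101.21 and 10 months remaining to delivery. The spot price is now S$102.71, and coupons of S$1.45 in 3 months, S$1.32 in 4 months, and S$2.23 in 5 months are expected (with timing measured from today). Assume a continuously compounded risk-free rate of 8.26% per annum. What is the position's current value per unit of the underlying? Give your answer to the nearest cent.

-S$3.37

PV(remaining coupons) I = 1.45·e^(−0.0826·3/12) + 1.32·e^(−0.0826·4/12) + 2.23·e^(−0.0826·5/12) = 4.8591
Current forward F = (S − I)·e^(rT) = (102.71 − 4.8591)·e^(0.0826·10/12) = 97.8509 × 1.071258 = 104.8236
Value (long) = (F − K)·e^(−rT) = (104.8236 − 101.21) × 0.933482 = 3.3732
Short position value = −(long value) = -S$3.37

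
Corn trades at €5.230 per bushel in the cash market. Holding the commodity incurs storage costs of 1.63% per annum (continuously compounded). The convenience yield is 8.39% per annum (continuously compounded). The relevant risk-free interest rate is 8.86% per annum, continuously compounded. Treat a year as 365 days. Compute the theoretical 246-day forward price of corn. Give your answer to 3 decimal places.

€5.305 per bushel

Net carry = r + u − y = 0.0886 + 0.0163 − 0.0839 = 0.0210
F = S·e^((r+u−y)T) = 5.230 · e^(0.0210 × 246/365) = 5.230 · e^0.014153
= 5.230 × 1.014254 = €5.305 per bushel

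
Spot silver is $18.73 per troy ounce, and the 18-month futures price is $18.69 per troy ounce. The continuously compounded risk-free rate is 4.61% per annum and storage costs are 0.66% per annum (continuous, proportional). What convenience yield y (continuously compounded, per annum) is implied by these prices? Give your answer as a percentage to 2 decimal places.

F = S·e^((r+u−y)T) ⇒ (r+u−y) = ln(F/S)/T
ln(18.69/18.73) = -0.002138; /T ⇒ -0.001425
y = r + u − ln(F/S)/T = 0.0461 + 0.0066 + 0.001425 = 0.054125
y = 5.41%

5.41%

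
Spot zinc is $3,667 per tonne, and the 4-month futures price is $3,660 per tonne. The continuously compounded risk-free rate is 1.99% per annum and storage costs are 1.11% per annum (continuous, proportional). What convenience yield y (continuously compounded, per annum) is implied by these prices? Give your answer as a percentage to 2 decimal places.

3.67%

F = S·e^((r+u−y)T) ⇒ (r+u−y) = ln(F/S)/T
ln(3660/3667) = -0.001911; /T ⇒ -0.005733
y = r + u − ln(F/S)/T = 0.0199 + 0.0111 + 0.005733 = 0.036733
y = 3.67%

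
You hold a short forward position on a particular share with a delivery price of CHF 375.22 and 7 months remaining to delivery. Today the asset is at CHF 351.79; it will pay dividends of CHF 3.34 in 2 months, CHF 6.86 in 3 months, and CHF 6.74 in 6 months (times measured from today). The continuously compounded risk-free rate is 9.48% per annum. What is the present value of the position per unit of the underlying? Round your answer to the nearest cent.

CHF 19.66

PV(remaining dividends) I = 3.34·e^(−0.0948·2/12) + 6.86·e^(−0.0948·3/12) + 6.74·e^(−0.0948·6/12) = 16.4149
Current forward F = (S − I)·e^(rT) = (351.79 − 16.4149)·e^(0.0948·7/12) = 335.3751 × 1.056858 = 354.4439
Value (long) = (F − K)·e^(−rT) = (354.4439 − 375.22) × 0.946201 = -19.6584
Short position value = −(long value) = CHF 19.66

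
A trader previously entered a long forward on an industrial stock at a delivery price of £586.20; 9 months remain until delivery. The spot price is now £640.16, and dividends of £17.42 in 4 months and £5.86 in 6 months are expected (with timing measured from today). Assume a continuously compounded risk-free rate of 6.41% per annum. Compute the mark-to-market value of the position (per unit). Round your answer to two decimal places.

£58.75

PV(remaining dividends) I = 17.42·e^(−0.0641·4/12) + 5.86·e^(−0.0641·6/12) = 22.7269
Current forward F = (S − I)·e^(rT) = (640.16 − 22.7269)·e^(0.0641·9/12) = 617.4331 × 1.049249 = 647.8411
Value (long) = (F − K)·e^(−rT) = (647.8411 − 586.20) × 0.953062 = 58.7478
Value = £58.75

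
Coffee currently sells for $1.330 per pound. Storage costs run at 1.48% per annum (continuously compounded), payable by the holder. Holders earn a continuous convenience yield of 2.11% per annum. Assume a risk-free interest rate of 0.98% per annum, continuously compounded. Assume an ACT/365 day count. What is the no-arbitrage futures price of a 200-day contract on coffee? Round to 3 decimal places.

Net carry = r + u − y = 0.0098 + 0.0148 − 0.0211 = 0.0035
F = S·e^((r+u−y)T) = 1.330 · e^(0.0035 × 200/365) = 1.330 · e^0.001918
= 1.330 × 1.001920 = $1.333 per pound

$1.333 per pound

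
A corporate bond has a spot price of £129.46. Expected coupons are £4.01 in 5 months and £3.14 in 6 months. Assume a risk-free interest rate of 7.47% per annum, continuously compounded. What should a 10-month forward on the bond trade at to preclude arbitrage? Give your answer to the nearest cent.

PV(coupons) I = 4.01·e^(−0.0747·5/12) + 3.14·e^(−0.0747·6/12)
I = 3.8871 + 3.0249 = 6.9120
F = (S − I)·e^(rT) = (129.46 − 6.9120) · e^(0.0747·10/12)
= 122.5480 · e^0.062250 = 122.5480 × 1.064228 = £130.42

£130.42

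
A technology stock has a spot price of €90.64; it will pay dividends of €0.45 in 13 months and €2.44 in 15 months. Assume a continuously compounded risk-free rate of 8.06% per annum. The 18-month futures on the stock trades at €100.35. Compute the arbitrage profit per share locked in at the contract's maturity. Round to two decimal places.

€1.02 per share

PV(dividends) I = 0.45·e^(−0.0806·13/12) + 2.44·e^(−0.0806·15/12) = 2.6185
Fair futures F* = (S − I)·e^(rT) = (90.64 − 2.6185)·e^0.120900 = 88.0215 × 1.128512 = 99.3333
Market €100.35 > fair 99.3333: forward overpriced → cash-and-carry (borrow at r, buy the stock and collect the dividends, short the forward).
Profit at T = |F_mkt − F*| = |100.35 − 99.3333| = €1.02 per share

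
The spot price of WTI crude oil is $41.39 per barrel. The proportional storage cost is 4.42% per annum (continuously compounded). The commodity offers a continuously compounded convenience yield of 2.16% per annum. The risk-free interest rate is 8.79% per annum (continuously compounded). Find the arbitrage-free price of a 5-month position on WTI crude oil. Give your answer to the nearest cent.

Net carry = r + u − y = 0.0879 + 0.0442 − 0.0216 = 0.1105
F = S·e^((r+u−y)T) = 41.39 · e^(0.1105 × 5/12) = 41.39 · e^0.046042
= 41.39 × 1.047118 = $43.34 per barrel

$43.34 per barrel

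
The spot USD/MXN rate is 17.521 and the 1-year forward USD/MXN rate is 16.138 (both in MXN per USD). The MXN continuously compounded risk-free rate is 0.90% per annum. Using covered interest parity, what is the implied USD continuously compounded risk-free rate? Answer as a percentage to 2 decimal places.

F = S·e^((r_MXN − r_USD)T) ⇒ r_USD = r_MXN − ln(F/S)/T
ln(16.138/17.521) = -0.082223; /(1) = -0.082223
r_USD = 0.0090 + 0.082223 = 0.091223
r_USD = 9.12%

9.12%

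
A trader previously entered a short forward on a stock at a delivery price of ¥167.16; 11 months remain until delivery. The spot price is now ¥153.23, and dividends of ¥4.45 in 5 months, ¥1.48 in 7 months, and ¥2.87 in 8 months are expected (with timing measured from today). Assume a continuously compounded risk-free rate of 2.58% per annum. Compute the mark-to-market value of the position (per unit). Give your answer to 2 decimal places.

¥18.70

PV(remaining dividends) I = 4.45·e^(−0.0258·5/12) + 1.48·e^(−0.0258·7/12) + 2.87·e^(−0.0258·8/12) = 8.6814
Current forward F = (S − I)·e^(rT) = (153.23 − 8.6814)·e^(0.0258·11/12) = 144.5486 × 1.023932 = 148.0079
Value (long) = (F − K)·e^(−rT) = (148.0079 − 167.16) × 0.976627 = -18.7045
Short position value = −(long value) = ¥18.70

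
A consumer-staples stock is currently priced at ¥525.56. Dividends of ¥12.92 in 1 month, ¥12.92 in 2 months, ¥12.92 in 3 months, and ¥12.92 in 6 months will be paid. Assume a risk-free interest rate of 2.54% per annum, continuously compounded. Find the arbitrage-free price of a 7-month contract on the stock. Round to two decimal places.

PV(dividends) I = 12.92·e^(−0.0254·1/12) + 12.92·e^(−0.0254·2/12) + 12.92·e^(−0.0254·3/12) + 12.92·e^(−0.0254·6/12)
I = 12.8927 + 12.8654 + 12.8382 + 12.7570 = 51.3533
F = (S − I)·e^(rT) = (525.56 − 51.3533) · e^(0.0254·7/12)
= 474.2067 · e^0.014817 = 474.2067 × 1.014927 = ¥481.29

¥481.29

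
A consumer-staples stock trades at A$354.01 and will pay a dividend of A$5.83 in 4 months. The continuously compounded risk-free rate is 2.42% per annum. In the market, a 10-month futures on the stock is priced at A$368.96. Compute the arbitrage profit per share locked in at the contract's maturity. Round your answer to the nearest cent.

PV(dividends) I = 5.83·e^(−0.0242·4/12) = 5.7832
Fair futures F* = (S − I)·e^(rT) = (354.01 − 5.7832)·e^0.020167 = 348.2268 × 1.020372 = 355.3209
Market A$368.96 > fair 355.3209: forward overpriced → cash-and-carry (borrow at r, buy the stock and collect the dividends, short the forward).
Profit at T = |F_mkt − F*| = |368.96 − 355.3209| = A$13.64 per share

A$13.64 per share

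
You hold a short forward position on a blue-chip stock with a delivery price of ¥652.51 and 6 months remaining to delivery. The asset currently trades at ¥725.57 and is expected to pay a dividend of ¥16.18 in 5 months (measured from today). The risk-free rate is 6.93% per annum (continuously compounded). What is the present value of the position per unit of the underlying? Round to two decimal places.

-¥79.56

PV(remaining dividends) I = 16.18·e^(−0.0693·5/12) = 15.7195
Current forward F = (S − I)·e^(rT) = (725.57 − 15.7195)·e^(0.0693·6/12) = 709.8505 × 1.035257 = 734.8777
Value (long) = (F − K)·e^(−rT) = (734.8777 − 652.51) × 0.965943 = 79.5625
Short position value = −(long value) = -¥79.56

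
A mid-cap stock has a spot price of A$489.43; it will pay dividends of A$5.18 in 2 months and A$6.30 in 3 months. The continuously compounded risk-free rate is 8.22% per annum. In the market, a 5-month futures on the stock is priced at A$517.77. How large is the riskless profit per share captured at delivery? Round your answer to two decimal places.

A$22.96 per share

PV(dividends) I = 5.18·e^(−0.0822·2/12) + 6.30·e^(−0.0822·3/12) = 11.2814
Fair futures F* = (S − I)·e^(rT) = (489.43 − 11.2814)·e^0.034250 = 478.1486 × 1.034843 = 494.8087
Market A$517.77 > fair 494.8087: forward overpriced → cash-and-carry (borrow at r, buy the stock and collect the dividends, short the forward).
Profit at T = |F_mkt − F*| = |517.77 − 494.8087| = A$22.96 per share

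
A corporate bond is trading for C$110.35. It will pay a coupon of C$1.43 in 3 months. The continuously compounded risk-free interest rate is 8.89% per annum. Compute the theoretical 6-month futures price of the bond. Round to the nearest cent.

PV(coupons) I = 1.43·e^(−0.0889·3/12)
I = 1.3986
F = (S − I)·e^(rT) = (110.35 − 1.3986) · e^(0.0889·6/12)
= 108.9514 · e^0.044450 = 108.9514 × 1.045453 = C$113.90

C$113.90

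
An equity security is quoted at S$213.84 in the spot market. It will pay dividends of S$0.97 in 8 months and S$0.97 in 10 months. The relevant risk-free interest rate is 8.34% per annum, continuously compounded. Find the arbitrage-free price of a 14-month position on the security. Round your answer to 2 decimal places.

S$233.68

PV(dividends) I = 0.97·e^(−0.0834·8/12) + 0.97·e^(−0.0834·10/12)
I = 0.9175 + 0.9049 = 1.8224
F = (S − I)·e^(rT) = (213.84 − 1.8224) · e^(0.0834·14/12)
= 212.0176 · e^0.097300 = 212.0176 × 1.102191 = S$233.68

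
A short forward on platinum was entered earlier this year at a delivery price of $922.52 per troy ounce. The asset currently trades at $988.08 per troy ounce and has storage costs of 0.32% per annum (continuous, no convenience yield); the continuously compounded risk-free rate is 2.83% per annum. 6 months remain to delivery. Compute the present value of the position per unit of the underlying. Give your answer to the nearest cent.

-$80.10 per troy ounce

Current fair forward for the remaining 6 months: F = S·e^((r + u)·T), (r + u) = 0.0283 + 0.0032 = 0.0315
F = 988.08 · e^(0.0315 × 6/12) = 988.08 × 1.015875 = 1003.7658
Value of long forward = (F − K)·e^(−rT) = (1003.7658 − 922.52) · e^(−0.0283·6/12)
= 81.2458 × 0.985950 = 80.10
Short position value = −(long value) = -$80.10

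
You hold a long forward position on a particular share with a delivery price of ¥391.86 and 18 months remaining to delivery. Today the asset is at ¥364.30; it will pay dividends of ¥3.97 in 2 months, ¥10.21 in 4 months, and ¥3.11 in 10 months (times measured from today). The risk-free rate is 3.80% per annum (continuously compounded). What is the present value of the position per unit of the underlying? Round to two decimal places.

-¥22.89

PV(remaining dividends) I = 3.97·e^(−0.0380·2/12) + 10.21·e^(−0.0380·4/12) + 3.11·e^(−0.0380·10/12) = 17.0395
Current forward F = (S − I)·e^(rT) = (364.30 − 17.0395)·e^(0.0380·18/12) = 347.2605 × 1.058656 = 367.6294
Value (long) = (F − K)·e^(−rT) = (367.6294 − 391.86) × 0.944594 = -22.8881
Value = -¥22.89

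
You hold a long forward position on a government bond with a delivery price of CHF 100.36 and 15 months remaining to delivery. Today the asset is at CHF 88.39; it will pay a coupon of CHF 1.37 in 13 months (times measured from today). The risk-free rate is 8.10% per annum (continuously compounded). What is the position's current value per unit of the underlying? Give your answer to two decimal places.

-CHF 3.56

PV(remaining coupons) I = 1.37·e^(−0.0810·13/12) = 1.2549
Current forward F = (S − I)·e^(rT) = (88.39 − 1.2549)·e^(0.0810·15/12) = 87.1351 × 1.106553 = 96.4196
Value (long) = (F − K)·e^(−rT) = (96.4196 − 100.36) × 0.903707 = -3.5610
Value = -CHF 3.56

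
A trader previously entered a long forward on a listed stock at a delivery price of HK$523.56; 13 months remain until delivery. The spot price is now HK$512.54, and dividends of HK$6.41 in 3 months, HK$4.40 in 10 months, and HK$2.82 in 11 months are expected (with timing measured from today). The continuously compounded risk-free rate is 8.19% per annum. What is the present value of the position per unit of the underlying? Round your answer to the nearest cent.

PV(remaining dividends) I = 6.41·e^(−0.0819·3/12) + 4.40·e^(−0.0819·10/12) + 2.82·e^(−0.0819·11/12) = 13.0058
Current forward F = (S − I)·e^(rT) = (512.54 − 13.0058)·e^(0.0819·13/12) = 499.5342 × 1.092780 = 545.8810
Value (long) = (F − K)·e^(−rT) = (545.8810 − 523.56) × 0.915097 = 20.4259
Value = HK$20.43

HK$20.43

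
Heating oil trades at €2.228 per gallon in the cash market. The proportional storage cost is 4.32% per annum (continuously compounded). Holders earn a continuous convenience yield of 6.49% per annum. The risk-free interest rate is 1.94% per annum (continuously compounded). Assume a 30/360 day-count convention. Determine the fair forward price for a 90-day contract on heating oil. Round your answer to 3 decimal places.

€2.227 per gallon

Net carry = r + u − y = 0.0194 + 0.0432 − 0.0649 = -0.0023
F = S·e^((r+u−y)T) = 2.228 · e^(-0.0023 × 90/360) = 2.228 · e^-0.000575
= 2.228 × 0.999425 = €2.227 per gallon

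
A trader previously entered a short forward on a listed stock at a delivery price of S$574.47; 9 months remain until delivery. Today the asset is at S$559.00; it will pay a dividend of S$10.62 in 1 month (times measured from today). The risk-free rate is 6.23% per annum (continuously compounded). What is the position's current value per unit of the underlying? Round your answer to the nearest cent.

PV(remaining dividends) I = 10.62·e^(−0.0623·1/12) = 10.5650
Current forward F = (S − I)·e^(rT) = (559.00 − 10.5650)·e^(0.0623·9/12) = 548.4350 × 1.047834 = 574.6688
Value (long) = (F − K)·e^(−rT) = (574.6688 − 574.47) × 0.954350 = 0.1897
Short position value = −(long value) = -S$0.19

-S$0.19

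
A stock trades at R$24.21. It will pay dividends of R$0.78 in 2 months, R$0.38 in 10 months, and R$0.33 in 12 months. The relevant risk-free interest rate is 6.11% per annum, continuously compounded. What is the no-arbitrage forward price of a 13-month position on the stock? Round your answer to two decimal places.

PV(dividends) I = 0.78·e^(−0.0611·2/12) + 0.38·e^(−0.0611·10/12) + 0.33·e^(−0.0611·12/12)
I = 0.7721 + 0.3611 + 0.3104 = 1.4436
F = (S − I)·e^(rT) = (24.21 − 1.4436) · e^(0.0611·13/12)
= 22.7664 · e^0.066192 = 22.7664 × 1.068432 = R$24.32

R$24.32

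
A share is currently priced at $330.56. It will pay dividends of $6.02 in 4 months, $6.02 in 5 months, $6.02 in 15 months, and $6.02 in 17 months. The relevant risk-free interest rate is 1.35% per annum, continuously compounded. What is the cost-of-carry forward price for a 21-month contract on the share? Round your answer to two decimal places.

PV(dividends) I = 6.02·e^(−0.0135·4/12) + 6.02·e^(−0.0135·5/12) + 6.02·e^(−0.0135·15/12) + 6.02·e^(−0.0135·17/12)
I = 5.9930 + 5.9862 + 5.9193 + 5.9060 = 23.8045
F = (S − I)·e^(rT) = (330.56 − 23.8045) · e^(0.0135·21/12)
= 306.7555 · e^0.023625 = 306.7555 × 1.023906 = $314.09

$314.09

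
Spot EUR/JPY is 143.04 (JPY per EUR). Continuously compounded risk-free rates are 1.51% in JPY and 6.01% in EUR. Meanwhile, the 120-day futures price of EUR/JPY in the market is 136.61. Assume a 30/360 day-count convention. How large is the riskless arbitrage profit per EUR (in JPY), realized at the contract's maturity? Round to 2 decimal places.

4.30 per EUR (in JPY)

Fair futures: F* = S·e^(carry·T), with carry = (r_JPY − r_EUR) = 0.0151 − 0.0601 = -0.0450
F* = 143.04 · e^(-0.0450 × 120/360) = 143.04 · e^-0.015000 = 143.04 × 0.985112 = 140.9104
Market 136.61 < fair 140.9104: forward underpriced → reverse cash-and-carry (short spot, go long the forward).
At maturity, profit = |F_mkt − F*| = |136.61 − 140.9104| = 4.30 per EUR (in JPY)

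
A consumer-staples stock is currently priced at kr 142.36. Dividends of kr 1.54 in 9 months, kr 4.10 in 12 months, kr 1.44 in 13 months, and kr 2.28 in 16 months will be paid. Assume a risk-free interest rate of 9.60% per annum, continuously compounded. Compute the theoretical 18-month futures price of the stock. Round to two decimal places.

PV(dividends) I = 1.54·e^(−0.0960·9/12) + 4.10·e^(−0.0960·12/12) + 1.44·e^(−0.0960·13/12) + 2.28·e^(−0.0960·16/12)
I = 1.4330 + 3.7247 + 1.2978 + 2.0061 = 8.4616
F = (S − I)·e^(rT) = (142.36 − 8.4616) · e^(0.0960·18/12)
= 133.8984 · e^0.144000 = 133.8984 × 1.154884 = kr 154.64

kr 154.64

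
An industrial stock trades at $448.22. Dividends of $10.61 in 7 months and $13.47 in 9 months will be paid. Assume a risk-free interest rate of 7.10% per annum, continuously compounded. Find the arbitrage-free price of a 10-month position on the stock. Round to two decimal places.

PV(dividends) I = 10.61·e^(−0.0710·7/12) + 13.47·e^(−0.0710·9/12)
I = 10.1795 + 12.7715 = 22.9510
F = (S − I)·e^(rT) = (448.22 − 22.9510) · e^(0.0710·10/12)
= 425.2690 · e^0.059167 = 425.2690 × 1.060952 = $451.19

$451.19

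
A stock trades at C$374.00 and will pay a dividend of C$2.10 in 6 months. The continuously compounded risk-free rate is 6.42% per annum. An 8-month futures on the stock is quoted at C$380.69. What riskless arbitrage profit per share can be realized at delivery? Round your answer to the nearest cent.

PV(dividends) I = 2.10·e^(−0.0642·6/12) = 2.0337
Fair futures F* = (S − I)·e^(rT) = (374.00 − 2.0337)·e^0.042800 = 371.9663 × 1.043729 = 388.2320
Market C$380.69 < fair 388.2320: forward underpriced → reverse cash-and-carry (short the stock, invest proceeds at r, pay the dividends, go long the forward).
Profit at T = |F_mkt − F*| = |380.69 − 388.2320| = C$7.54 per share

C$7.54 per share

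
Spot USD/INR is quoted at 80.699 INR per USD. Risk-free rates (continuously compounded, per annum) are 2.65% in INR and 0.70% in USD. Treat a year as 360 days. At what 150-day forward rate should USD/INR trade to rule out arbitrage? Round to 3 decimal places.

81.357

F = S·e^((r_INR − r_USD)T) = 80.699 · e^((0.0265 − 0.0070) × 150/360)
= 80.699 · e^0.008125 = 80.699 × 1.008158
F = 81.357 INR per USD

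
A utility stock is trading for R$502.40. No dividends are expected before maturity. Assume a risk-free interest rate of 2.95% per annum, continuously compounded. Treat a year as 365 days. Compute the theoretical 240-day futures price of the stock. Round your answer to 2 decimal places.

F = S·e^(rT) = 502.40 · e^(0.0295 × 240/365)
= 502.40 · e^0.019397 = 502.40 × 1.019586
F = R$512.24

R$512.24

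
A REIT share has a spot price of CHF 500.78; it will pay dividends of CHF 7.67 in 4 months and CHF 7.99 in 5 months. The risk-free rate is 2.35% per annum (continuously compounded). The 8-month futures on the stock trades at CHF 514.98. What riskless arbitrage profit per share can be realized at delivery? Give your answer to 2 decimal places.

CHF 22.06 per share

PV(dividends) I = 7.67·e^(−0.0235·4/12) + 7.99·e^(−0.0235·5/12) = 15.5223
Fair futures F* = (S − I)·e^(rT) = (500.78 − 15.5223)·e^0.015667 = 485.2577 × 1.015790 = 492.9199
Market CHF 514.98 > fair 492.9199: forward overpriced → cash-and-carry (borrow at r, buy the stock and collect the dividends, short the forward).
Profit at T = |F_mkt − F*| = |514.98 − 492.9199| = CHF 22.06 per share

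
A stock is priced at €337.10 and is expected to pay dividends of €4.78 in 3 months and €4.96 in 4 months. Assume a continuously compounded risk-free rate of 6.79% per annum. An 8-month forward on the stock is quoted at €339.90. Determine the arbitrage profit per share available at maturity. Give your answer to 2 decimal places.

€2.82 per share

PV(dividends) I = 4.78·e^(−0.0679·3/12) + 4.96·e^(−0.0679·4/12) = 9.5485
Fair forward F* = (S − I)·e^(rT) = (337.10 − 9.5485)·e^0.045267 = 327.5515 × 1.046307 = 342.7194
Market €339.90 < fair 342.7194: forward underpriced → reverse cash-and-carry (short the stock, invest proceeds at r, pay the dividends, go long the forward).
Profit at T = |F_mkt − F*| = |339.90 − 342.7194| = €2.82 per share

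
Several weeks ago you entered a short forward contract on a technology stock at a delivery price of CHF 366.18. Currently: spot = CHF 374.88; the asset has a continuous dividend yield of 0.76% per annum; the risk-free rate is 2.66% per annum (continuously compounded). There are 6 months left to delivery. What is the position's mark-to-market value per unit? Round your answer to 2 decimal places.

Current fair forward for the remaining 6 months: F = S·e^((r − q)·T), (r − q) = 0.0266 − 0.0076 = 0.0190
F = 374.88 · e^(0.0190 × 6/12) = 374.88 × 1.009545 = 378.4582
Value of long forward = (F − K)·e^(−rT) = (378.4582 − 366.18) · e^(−0.0266·6/12)
= 12.2782 × 0.986788 = 12.12
Short position value = −(long value) = -CHF 12.12

-CHF 12.12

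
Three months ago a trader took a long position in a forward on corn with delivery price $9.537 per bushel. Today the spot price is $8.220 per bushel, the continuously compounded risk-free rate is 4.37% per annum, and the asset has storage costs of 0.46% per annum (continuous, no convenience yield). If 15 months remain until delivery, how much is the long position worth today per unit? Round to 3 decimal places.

-$0.763 per bushel

Current fair forward for the remaining 15 months: F = S·e^((r + u)·T), (r + u) = 0.0437 + 0.0046 = 0.0483
F = 8.220 · e^(0.0483 × 15/12) = 8.220 × 1.062235 = 8.7316
Value of long forward = (F − K)·e^(−rT) = (8.7316 − 9.537) · e^(−0.0437·15/12)
= -0.8054 × 0.946840 = -0.763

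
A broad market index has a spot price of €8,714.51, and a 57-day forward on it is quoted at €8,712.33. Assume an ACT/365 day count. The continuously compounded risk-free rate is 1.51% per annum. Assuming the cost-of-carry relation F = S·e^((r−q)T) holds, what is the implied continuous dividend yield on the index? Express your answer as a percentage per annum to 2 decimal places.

From F = S·e^((r−q)T): (r − q) = ln(F/S)/T
ln(8712.33/8714.51) = ln(0.999750) = -0.000250
(r − q) = -0.000250 / (57/365) = -0.001601
q = r − ln(F/S)/T = 0.0151 + 0.001601 = 0.016701
q = 1.67%

1.67%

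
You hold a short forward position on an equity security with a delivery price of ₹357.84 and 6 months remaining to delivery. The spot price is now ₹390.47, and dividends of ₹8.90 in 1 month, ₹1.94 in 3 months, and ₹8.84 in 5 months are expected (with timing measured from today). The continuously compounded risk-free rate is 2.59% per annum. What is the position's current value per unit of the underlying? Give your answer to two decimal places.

-₹17.68

PV(remaining dividends) I = 8.90·e^(−0.0259·1/12) + 1.94·e^(−0.0259·3/12) + 8.84·e^(−0.0259·5/12) = 19.5534
Current forward F = (S − I)·e^(rT) = (390.47 − 19.5534)·e^(0.0259·6/12) = 370.9166 × 1.013034 = 375.7511
Value (long) = (F − K)·e^(−rT) = (375.7511 − 357.84) × 0.987133 = 17.6806
Short position value = −(long value) = -₹17.68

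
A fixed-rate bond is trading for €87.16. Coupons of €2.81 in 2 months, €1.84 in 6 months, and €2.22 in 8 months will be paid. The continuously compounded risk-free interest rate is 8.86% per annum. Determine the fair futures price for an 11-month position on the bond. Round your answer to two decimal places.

PV(coupons) I = 2.81·e^(−0.0886·2/12) + 1.84·e^(−0.0886·6/12) + 2.22·e^(−0.0886·8/12)
I = 2.7688 + 1.7603 + 2.0927 = 6.6218
F = (S − I)·e^(rT) = (87.16 − 6.6218) · e^(0.0886·11/12)
= 80.5382 · e^0.081217 = 80.5382 × 1.084606 = €87.35

€87.35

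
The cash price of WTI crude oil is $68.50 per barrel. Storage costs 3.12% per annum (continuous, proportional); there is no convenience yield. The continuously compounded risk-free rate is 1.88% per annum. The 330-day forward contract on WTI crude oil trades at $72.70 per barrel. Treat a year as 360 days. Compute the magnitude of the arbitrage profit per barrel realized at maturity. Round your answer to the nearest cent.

Fair forward: F* = S·e^(carry·T), with carry = (r + u) = 0.0188 + 0.0312 = 0.0500
F* = 68.50 · e^(0.0500 × 330/360) = 68.50 · e^0.045833 = 68.50 × 1.046900 = $71.7126
Market $72.70 > fair $71.7126: forward overpriced → cash-and-carry (buy spot, short the forward).
At maturity, profit = |F_mkt − F*| = |72.70 − 71.7126| = $0.99 per barrel

$0.99 per barrel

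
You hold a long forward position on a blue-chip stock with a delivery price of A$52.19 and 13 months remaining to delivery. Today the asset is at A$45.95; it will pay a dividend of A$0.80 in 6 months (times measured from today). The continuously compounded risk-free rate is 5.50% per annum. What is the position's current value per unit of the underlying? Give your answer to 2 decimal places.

-A$4.00

PV(remaining dividends) I = 0.80·e^(−0.0550·6/12) = 0.7783
Current forward F = (S − I)·e^(rT) = (45.95 − 0.7783)·e^(0.0550·13/12) = 45.1717 × 1.061394 = 47.9450
Value (long) = (F − K)·e^(−rT) = (47.9450 − 52.19) × 0.942157 = -3.9995
Value = -A$4.00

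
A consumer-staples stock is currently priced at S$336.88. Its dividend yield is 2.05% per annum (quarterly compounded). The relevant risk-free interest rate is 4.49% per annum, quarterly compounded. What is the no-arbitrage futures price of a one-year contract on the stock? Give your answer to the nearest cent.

F = S · (1+r/4)^(4T) / (1+q/4)^(4T)
= 336.88 × 1.045662 / 1.020658 = 336.88 × 1.024498
F = S$345.13

S$345.13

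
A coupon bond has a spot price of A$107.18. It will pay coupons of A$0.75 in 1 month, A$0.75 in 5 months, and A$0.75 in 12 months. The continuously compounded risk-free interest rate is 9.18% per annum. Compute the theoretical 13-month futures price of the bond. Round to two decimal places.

PV(coupons) I = 0.75·e^(−0.0918·1/12) + 0.75·e^(−0.0918·5/12) + 0.75·e^(−0.0918·12/12)
I = 0.7443 + 0.7219 + 0.6842 = 2.1504
F = (S − I)·e^(rT) = (107.18 − 2.1504) · e^(0.0918·13/12)
= 105.0296 · e^0.099450 = 105.0296 × 1.104563 = A$116.01

A$116.01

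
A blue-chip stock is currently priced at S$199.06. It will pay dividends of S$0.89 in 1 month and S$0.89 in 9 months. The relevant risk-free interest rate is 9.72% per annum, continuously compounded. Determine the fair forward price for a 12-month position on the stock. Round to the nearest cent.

PV(dividends) I = 0.89·e^(−0.0972·1/12) + 0.89·e^(−0.0972·9/12)
I = 0.8828 + 0.8274 = 1.7102
F = (S − I)·e^(rT) = (199.06 − 1.7102) · e^(0.0972·12/12)
= 197.3498 · e^0.097200 = 197.3498 × 1.102081 = S$217.50

S$217.50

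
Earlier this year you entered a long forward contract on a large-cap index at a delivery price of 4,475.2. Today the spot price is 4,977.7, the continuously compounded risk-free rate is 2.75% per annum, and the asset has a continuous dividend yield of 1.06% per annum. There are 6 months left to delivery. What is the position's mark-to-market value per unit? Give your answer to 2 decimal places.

537.30

Current fair forward for the remaining 6 months: F = S·e^((r − q)·T), (r − q) = 0.0275 − 0.0106 = 0.0169
F = 4977.7 · e^(0.0169 × 6/12) = 4977.7 × 1.00848580 = 5019.9398
Value of long forward = (F − K)·e^(−rT) = (5019.9398 − 4475.2) · e^(−0.0275·6/12)
= 544.7398 × 0.98634410 = 537.30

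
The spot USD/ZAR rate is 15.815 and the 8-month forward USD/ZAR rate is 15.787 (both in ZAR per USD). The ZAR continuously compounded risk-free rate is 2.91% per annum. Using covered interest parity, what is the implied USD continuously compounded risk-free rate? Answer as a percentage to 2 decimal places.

3.18%

F = S·e^((r_ZAR − r_USD)T) ⇒ r_USD = r_ZAR − ln(F/S)/T
ln(15.787/15.815) = -0.001772; /(8/12) = -0.002658
r_USD = 0.0291 + 0.002658 = 0.031758
r_USD = 3.18%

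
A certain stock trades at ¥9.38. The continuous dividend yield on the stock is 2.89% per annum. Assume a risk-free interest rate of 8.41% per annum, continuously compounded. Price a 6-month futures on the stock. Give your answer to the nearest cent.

¥9.64

F = S·e^((r − q)T) = 9.38 · e^((0.0841 − 0.0289) × 6/12)
= 9.38 · e^0.027600 = 9.38 × 1.027984
F = ¥9.64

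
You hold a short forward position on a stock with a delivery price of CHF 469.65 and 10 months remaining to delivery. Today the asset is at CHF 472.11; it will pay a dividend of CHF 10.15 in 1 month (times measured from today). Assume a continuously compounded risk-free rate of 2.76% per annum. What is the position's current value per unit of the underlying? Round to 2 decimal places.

PV(remaining dividends) I = 10.15·e^(−0.0276·1/12) = 10.1267
Current forward F = (S − I)·e^(rT) = (472.11 − 10.1267)·e^(0.0276·10/12) = 461.9833 × 1.023267 = 472.7323
Value (long) = (F − K)·e^(−rT) = (472.7323 − 469.65) × 0.977262 = 3.0122
Short position value = −(long value) = -CHF 3.01

-CHF 3.01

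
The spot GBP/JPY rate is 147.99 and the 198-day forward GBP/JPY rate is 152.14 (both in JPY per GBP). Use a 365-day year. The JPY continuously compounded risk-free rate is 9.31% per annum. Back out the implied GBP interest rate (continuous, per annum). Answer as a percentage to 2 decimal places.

4.21%

F = S·e^((r_JPY − r_GBP)T) ⇒ r_GBP = r_JPY − ln(F/S)/T
ln(152.14/147.99) = 0.027656; /(198/365) = 0.050982
r_GBP = 0.0931 − 0.050982 = 0.042118
r_GBP = 4.21%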